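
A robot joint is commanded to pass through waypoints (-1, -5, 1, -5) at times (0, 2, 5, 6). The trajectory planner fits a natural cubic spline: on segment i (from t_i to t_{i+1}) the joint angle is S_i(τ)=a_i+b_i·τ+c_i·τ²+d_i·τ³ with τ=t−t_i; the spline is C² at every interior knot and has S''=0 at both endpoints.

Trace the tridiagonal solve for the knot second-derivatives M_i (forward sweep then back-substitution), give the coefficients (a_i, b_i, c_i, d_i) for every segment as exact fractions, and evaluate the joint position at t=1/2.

  seg 0: a=-1 b=-254/71 c=0 d=28/71
  seg 1: a=-5 b=82/71 c=168/71 d=-148/213
  seg 2: a=1 b=-242/71 c=-276/71 d=92/71
S(1/2) = -389/142

Δ: Δ0=-2, Δ1=2, Δ2=-6
row 1: diag=10, rhs=24; c'=3/10, d'=12/5
row 2: denom=8−3·3/10=71/10; d'=(-48−3·12/5)/(71/10)=-552/71
back: M2=-552/71
back: M1=12/5−3/10·-552/71=336/71
M: M0=0, M1=336/71, M2=-552/71, M3=0
seg 0: a=-1, c=M0/2=0, d=(M1−M0)/(6·2)=28/71, b=Δ0−h0·(2M0+M1)/6=-254/71
seg 1: a=-5, c=M1/2=168/71, d=(M2−M1)/(6·3)=-148/213, b=Δ1−h1·(2M1+M2)/6=82/71
seg 2: a=1, c=M2/2=-276/71, d=(M3−M2)/(6·1)=92/71, b=Δ2−h2·(2M2+M3)/6=-242/71
t_q=1/2 → seg 0, τ=1/2; S=-1+-254/71·τ+0·τ²+28/71·τ³=-389/142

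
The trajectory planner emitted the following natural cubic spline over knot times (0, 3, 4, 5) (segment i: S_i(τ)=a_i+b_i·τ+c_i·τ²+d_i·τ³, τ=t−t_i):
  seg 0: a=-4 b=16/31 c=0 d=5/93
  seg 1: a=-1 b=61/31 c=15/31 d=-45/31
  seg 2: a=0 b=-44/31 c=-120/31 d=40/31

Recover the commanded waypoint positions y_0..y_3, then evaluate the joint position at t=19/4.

y_0=-4 y_1=-1 y_2=0 y_3=-4
S(19/4) = -669/248

y_0 = S_0(0) = a_0 = -4
y_1 = S_1(0) = a_1 = -1
y_2 = S_2(0) = a_2 = 0
y_3 = S_2(1) = -4
t_q=19/4 is in segment 2 (τ=3/4); S_2(τ)=-669/248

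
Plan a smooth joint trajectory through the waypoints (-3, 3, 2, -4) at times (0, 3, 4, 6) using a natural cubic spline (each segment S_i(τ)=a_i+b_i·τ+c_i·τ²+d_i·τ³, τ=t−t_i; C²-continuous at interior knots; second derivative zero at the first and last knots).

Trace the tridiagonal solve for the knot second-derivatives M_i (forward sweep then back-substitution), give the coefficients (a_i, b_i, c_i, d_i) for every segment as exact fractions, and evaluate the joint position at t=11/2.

Δ: Δ0=2, Δ1=-1, Δ2=-3
row 1: diag=8, rhs=-18; c'=1/8, d'=-9/4
row 2: denom=6−1·1/8=47/8; d'=(-12−1·-9/4)/(47/8)=-78/47
back: M2=-78/47
back: M1=-9/4−1/8·-78/47=-96/47
M: M0=0, M1=-96/47, M2=-78/47, M3=0
seg 0: a=-3, c=M0/2=0, d=(M1−M0)/(6·3)=-16/141, b=Δ0−h0·(2M0+M1)/6=142/47
seg 1: a=3, c=M1/2=-48/47, d=(M2−M1)/(6·1)=3/47, b=Δ1−h1·(2M1+M2)/6=-2/47
seg 2: a=2, c=M2/2=-39/47, d=(M3−M2)/(6·2)=13/94, b=Δ2−h2·(2M2+M3)/6=-89/47
t_q=11/2 → seg 2, τ=3/2; S=2+-89/47·τ+-39/47·τ²+13/94·τ³=-1685/752

  seg 0: a=-3 b=142/47 c=0 d=-16/141
  seg 1: a=3 b=-2/47 c=-48/47 d=3/47
  seg 2: a=2 b=-89/47 c=-39/47 d=13/94
S(11/2) = -1685/752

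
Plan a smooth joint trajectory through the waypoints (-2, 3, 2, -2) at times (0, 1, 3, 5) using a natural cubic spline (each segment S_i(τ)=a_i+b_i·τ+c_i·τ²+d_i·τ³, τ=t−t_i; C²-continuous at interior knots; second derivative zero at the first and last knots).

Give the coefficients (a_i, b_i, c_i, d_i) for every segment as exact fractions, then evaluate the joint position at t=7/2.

Δ: Δ0=5, Δ1=-1/2, Δ2=-2
row 1: diag=6, rhs=-33; c'=1/3, d'=-11/2
row 2: denom=8−2·1/3=22/3; d'=(-9−2·-11/2)/(22/3)=3/11
back: M2=3/11
back: M1=-11/2−1/3·3/11=-123/22
M: M0=0, M1=-123/22, M2=3/11, M3=0
seg 0: a=-2, c=M0/2=0, d=(M1−M0)/(6·1)=-41/44, b=Δ0−h0·(2M0+M1)/6=261/44
seg 1: a=3, c=M1/2=-123/44, d=(M2−M1)/(6·2)=43/88, b=Δ1−h1·(2M1+M2)/6=69/22
seg 2: a=2, c=M2/2=3/22, d=(M3−M2)/(6·2)=-1/44, b=Δ2−h2·(2M2+M3)/6=-24/11
t_q=7/2 → seg 2, τ=1/2; S=2+-24/11·τ+3/22·τ²+-1/44·τ³=331/352

  seg 0: a=-2 b=261/44 c=0 d=-41/44
  seg 1: a=3 b=69/22 c=-123/44 d=43/88
  seg 2: a=2 b=-24/11 c=3/22 d=-1/44
S(7/2) = 331/352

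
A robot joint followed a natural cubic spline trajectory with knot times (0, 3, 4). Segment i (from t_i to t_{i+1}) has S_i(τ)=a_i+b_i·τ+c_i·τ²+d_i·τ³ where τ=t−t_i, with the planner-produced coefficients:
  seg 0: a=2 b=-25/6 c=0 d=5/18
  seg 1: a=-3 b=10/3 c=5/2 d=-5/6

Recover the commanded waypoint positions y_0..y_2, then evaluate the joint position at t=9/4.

y_0=2 y_1=-3 y_2=2
S(9/4) = -539/128

y_0 = S_0(0) = a_0 = 2
y_1 = S_1(0) = a_1 = -3
y_2 = S_1(1) = 2
t_q=9/4 is in segment 0 (τ=9/4); S_0(τ)=-539/128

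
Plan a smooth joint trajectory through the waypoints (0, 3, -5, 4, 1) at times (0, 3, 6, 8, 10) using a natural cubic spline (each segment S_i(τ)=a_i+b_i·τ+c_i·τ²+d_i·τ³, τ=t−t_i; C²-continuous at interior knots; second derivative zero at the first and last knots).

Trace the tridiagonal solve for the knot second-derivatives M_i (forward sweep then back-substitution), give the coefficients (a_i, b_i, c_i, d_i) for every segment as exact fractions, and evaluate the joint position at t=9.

Δ: Δ0=1, Δ1=-8/3, Δ2=9/2, Δ3=-3/2
row 1: diag=12, rhs=-22; c'=1/4, d'=-11/6
row 2: denom=10−3·1/4=37/4; d'=(43−3·-11/6)/(37/4)=194/37
row 3: denom=8−2·8/37=280/37; d'=(-36−2·194/37)/(280/37)=-43/7
back: M3=-43/7
back: M2=194/37−8/37·-43/7=46/7
back: M1=-11/6−1/4·46/7=-73/21
M: M0=0, M1=-73/21, M2=46/7, M3=-43/7, M4=0
seg 0: a=0, c=M0/2=0, d=(M1−M0)/(6·3)=-73/378, b=Δ0−h0·(2M0+M1)/6=115/42
seg 1: a=3, c=M1/2=-73/42, d=(M2−M1)/(6·3)=211/378, b=Δ1−h1·(2M1+M2)/6=-52/21
seg 2: a=-5, c=M2/2=23/7, d=(M3−M2)/(6·2)=-89/84, b=Δ2−h2·(2M2+M3)/6=13/6
seg 3: a=4, c=M3/2=-43/14, d=(M4−M3)/(6·2)=43/84, b=Δ3−h3·(2M3+M4)/6=109/42
t_q=9 → seg 3, τ=1; S=4+109/42·τ+-43/14·τ²+43/84·τ³=113/28

  seg 0: a=0 b=115/42 c=0 d=-73/378
  seg 1: a=3 b=-52/21 c=-73/42 d=211/378
  seg 2: a=-5 b=13/6 c=23/7 d=-89/84
  seg 3: a=4 b=109/42 c=-43/14 d=43/84
S(9) = 113/28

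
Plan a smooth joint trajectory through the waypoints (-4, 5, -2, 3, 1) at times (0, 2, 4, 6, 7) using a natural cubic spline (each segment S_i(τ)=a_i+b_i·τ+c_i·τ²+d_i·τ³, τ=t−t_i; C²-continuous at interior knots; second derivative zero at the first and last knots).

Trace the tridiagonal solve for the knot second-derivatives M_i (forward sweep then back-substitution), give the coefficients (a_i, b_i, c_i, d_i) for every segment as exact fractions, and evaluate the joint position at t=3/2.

  seg 0: a=-4 b=295/41 c=0 d=-221/328
  seg 1: a=5 b=-73/82 c=-663/164 d=449/328
  seg 2: a=-2 b=-26/41 c=171/41 d=-427/328
  seg 3: a=3 b=35/82 c=-597/164 d=199/164
S(3/2) = 11857/2624

Δ: Δ0=9/2, Δ1=-7/2, Δ2=5/2, Δ3=-2
row 1: diag=8, rhs=-48; c'=1/4, d'=-6
row 2: denom=8−2·1/4=15/2; d'=(36−2·-6)/(15/2)=32/5
row 3: denom=6−2·4/15=82/15; d'=(-27−2·32/5)/(82/15)=-597/82
back: M3=-597/82
back: M2=32/5−4/15·-597/82=342/41
back: M1=-6−1/4·342/41=-663/82
M: M0=0, M1=-663/82, M2=342/41, M3=-597/82, M4=0
seg 0: a=-4, c=M0/2=0, d=(M1−M0)/(6·2)=-221/328, b=Δ0−h0·(2M0+M1)/6=295/41
seg 1: a=5, c=M1/2=-663/164, d=(M2−M1)/(6·2)=449/328, b=Δ1−h1·(2M1+M2)/6=-73/82
seg 2: a=-2, c=M2/2=171/41, d=(M3−M2)/(6·2)=-427/328, b=Δ2−h2·(2M2+M3)/6=-26/41
seg 3: a=3, c=M3/2=-597/164, d=(M4−M3)/(6·1)=199/164, b=Δ3−h3·(2M3+M4)/6=35/82
t_q=3/2 → seg 0, τ=3/2; S=-4+295/41·τ+0·τ²+-221/328·τ³=11857/2624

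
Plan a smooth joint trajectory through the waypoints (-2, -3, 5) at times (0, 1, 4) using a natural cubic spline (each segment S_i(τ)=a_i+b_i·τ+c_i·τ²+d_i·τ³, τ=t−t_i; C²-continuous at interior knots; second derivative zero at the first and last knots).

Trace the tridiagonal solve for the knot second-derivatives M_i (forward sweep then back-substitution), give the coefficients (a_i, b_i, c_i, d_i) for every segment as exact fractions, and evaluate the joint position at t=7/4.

  seg 0: a=-2 b=-35/24 c=0 d=11/24
  seg 1: a=-3 b=-1/12 c=11/8 d=-11/72
S(7/4) = -1205/512

Δ: Δ0=-1, Δ1=8/3
row 1: diag=8, rhs=22; c'=3/8, d'=11/4
back: M1=11/4
M: M0=0, M1=11/4, M2=0
seg 0: a=-2, c=M0/2=0, d=(M1−M0)/(6·1)=11/24, b=Δ0−h0·(2M0+M1)/6=-35/24
seg 1: a=-3, c=M1/2=11/8, d=(M2−M1)/(6·3)=-11/72, b=Δ1−h1·(2M1+M2)/6=-1/12
t_q=7/4 → seg 1, τ=3/4; S=-3+-1/12·τ+11/8·τ²+-11/72·τ³=-1205/512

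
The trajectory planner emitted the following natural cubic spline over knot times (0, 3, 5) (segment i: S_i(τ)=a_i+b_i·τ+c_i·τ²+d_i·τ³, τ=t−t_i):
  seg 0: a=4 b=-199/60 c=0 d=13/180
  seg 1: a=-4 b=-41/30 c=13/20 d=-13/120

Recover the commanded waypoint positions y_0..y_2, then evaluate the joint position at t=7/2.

y_0=4 y_1=-4 y_2=-5
S(7/2) = -1451/320

y_0 = S_0(0) = a_0 = 4
y_1 = S_1(0) = a_1 = -4
y_2 = S_1(2) = -5
t_q=7/2 is in segment 1 (τ=1/2); S_1(τ)=-1451/320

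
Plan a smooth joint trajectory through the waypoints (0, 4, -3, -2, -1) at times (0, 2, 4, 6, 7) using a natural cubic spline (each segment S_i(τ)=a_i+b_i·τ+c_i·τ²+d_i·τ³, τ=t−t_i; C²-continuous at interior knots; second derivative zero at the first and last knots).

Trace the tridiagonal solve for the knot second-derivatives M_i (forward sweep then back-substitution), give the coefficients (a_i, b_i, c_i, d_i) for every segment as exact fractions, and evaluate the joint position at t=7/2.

Δ: Δ0=2, Δ1=-7/2, Δ2=1/2, Δ3=1
row 1: diag=8, rhs=-33; c'=1/4, d'=-33/8
row 2: denom=8−2·1/4=15/2; d'=(24−2·-33/8)/(15/2)=43/10
row 3: denom=6−2·4/15=82/15; d'=(3−2·43/10)/(82/15)=-42/41
back: M3=-42/41
back: M2=43/10−4/15·-42/41=375/82
back: M1=-33/8−1/4·375/82=-216/41
M: M0=0, M1=-216/41, M2=375/82, M3=-42/41, M4=0
seg 0: a=0, c=M0/2=0, d=(M1−M0)/(6·2)=-18/41, b=Δ0−h0·(2M0+M1)/6=154/41
seg 1: a=4, c=M1/2=-108/41, d=(M2−M1)/(6·2)=269/328, b=Δ1−h1·(2M1+M2)/6=-62/41
seg 2: a=-3, c=M2/2=375/164, d=(M3−M2)/(6·2)=-153/328, b=Δ2−h2·(2M2+M3)/6=-181/82
seg 3: a=-2, c=M3/2=-21/41, d=(M4−M3)/(6·1)=7/41, b=Δ3−h3·(2M3+M4)/6=55/41
t_q=7/2 → seg 1, τ=3/2; S=4+-62/41·τ+-108/41·τ²+269/328·τ³=-3745/2624

  seg 0: a=0 b=154/41 c=0 d=-18/41
  seg 1: a=4 b=-62/41 c=-108/41 d=269/328
  seg 2: a=-3 b=-181/82 c=375/164 d=-153/328
  seg 3: a=-2 b=55/41 c=-21/41 d=7/41
S(7/2) = -3745/2624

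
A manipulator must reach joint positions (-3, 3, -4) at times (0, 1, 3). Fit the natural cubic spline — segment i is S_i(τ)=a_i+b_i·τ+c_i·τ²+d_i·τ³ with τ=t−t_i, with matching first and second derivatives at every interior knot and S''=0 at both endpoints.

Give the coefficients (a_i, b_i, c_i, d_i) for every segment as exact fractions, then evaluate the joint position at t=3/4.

Δ: Δ0=6, Δ1=-7/2
row 1: diag=6, rhs=-57; c'=1/3, d'=-19/2
back: M1=-19/2
M: M0=0, M1=-19/2, M2=0
seg 0: a=-3, c=M0/2=0, d=(M1−M0)/(6·1)=-19/12, b=Δ0−h0·(2M0+M1)/6=91/12
seg 1: a=3, c=M1/2=-19/4, d=(M2−M1)/(6·2)=19/24, b=Δ1−h1·(2M1+M2)/6=17/6
t_q=3/4 → seg 0, τ=3/4; S=-3+91/12·τ+0·τ²+-19/12·τ³=517/256

  seg 0: a=-3 b=91/12 c=0 d=-19/12
  seg 1: a=3 b=17/6 c=-19/4 d=19/24
S(3/4) = 517/256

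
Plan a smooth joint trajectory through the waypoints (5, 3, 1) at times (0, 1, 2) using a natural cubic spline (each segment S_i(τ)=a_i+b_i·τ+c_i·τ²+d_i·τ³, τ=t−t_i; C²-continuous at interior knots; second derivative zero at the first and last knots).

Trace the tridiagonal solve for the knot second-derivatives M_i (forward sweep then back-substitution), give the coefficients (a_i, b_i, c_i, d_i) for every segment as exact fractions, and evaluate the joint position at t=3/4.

Δ: Δ0=-2, Δ1=-2
row 1: diag=4, rhs=0; c'=1/4, d'=0
back: M1=0
M: M0=0, M1=0, M2=0
seg 0: a=5, c=M0/2=0, d=(M1−M0)/(6·1)=0, b=Δ0−h0·(2M0+M1)/6=-2
seg 1: a=3, c=M1/2=0, d=(M2−M1)/(6·1)=0, b=Δ1−h1·(2M1+M2)/6=-2
t_q=3/4 → seg 0, τ=3/4; S=5+-2·τ+0·τ²+0·τ³=7/2

  seg 0: a=5 b=-2 c=0 d=0
  seg 1: a=3 b=-2 c=0 d=0
S(3/4) = 7/2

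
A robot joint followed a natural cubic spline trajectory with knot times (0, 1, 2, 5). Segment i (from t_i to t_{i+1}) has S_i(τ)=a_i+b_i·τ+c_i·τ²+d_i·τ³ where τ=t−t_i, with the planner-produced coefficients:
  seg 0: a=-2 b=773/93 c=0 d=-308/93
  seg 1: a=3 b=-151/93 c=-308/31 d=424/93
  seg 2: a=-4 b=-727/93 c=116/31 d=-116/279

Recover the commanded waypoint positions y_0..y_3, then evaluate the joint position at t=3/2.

y_0 = S_0(0) = a_0 = -2
y_1 = S_1(0) = a_1 = 3
y_2 = S_2(0) = a_2 = -4
y_3 = S_2(3) = -5
t_q=3/2 is in segment 1 (τ=1/2); S_1(τ)=17/62

y_0=-2 y_1=3 y_2=-4 y_3=-5
S(3/2) = 17/62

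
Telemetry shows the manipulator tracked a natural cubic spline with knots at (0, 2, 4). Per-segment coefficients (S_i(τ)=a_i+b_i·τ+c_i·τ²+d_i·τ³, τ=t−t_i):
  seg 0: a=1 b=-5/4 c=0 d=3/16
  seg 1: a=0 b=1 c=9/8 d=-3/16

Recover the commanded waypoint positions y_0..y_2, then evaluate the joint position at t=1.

y_0 = S_0(0) = a_0 = 1
y_1 = S_1(0) = a_1 = 0
y_2 = S_1(2) = 5
t_q=1 is in segment 0 (τ=1); S_0(τ)=-1/16

y_0=1 y_1=0 y_2=5
S(1) = -1/16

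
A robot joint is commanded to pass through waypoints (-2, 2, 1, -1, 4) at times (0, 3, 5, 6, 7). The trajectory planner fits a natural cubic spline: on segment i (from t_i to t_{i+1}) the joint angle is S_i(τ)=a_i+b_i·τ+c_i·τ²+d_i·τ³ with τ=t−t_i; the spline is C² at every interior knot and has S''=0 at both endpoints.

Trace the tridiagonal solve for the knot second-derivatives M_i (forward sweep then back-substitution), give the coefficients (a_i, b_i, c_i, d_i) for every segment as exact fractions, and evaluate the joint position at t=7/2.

Δ: Δ0=4/3, Δ1=-1/2, Δ2=-2, Δ3=5
row 1: diag=10, rhs=-11; c'=1/5, d'=-11/10
row 2: denom=6−2·1/5=28/5; d'=(-9−2·-11/10)/(28/5)=-17/14
row 3: denom=4−1·5/28=107/28; d'=(42−1·-17/14)/(107/28)=1210/107
back: M3=1210/107
back: M2=-17/14−5/28·1210/107=-346/107
back: M1=-11/10−1/5·-346/107=-97/214
M: M0=0, M1=-97/214, M2=-346/107, M3=1210/107, M4=0
seg 0: a=-2, c=M0/2=0, d=(M1−M0)/(6·3)=-97/3852, b=Δ0−h0·(2M0+M1)/6=2003/1284
seg 1: a=2, c=M1/2=-97/428, d=(M2−M1)/(6·2)=-595/2568, b=Δ1−h1·(2M1+M2)/6=565/642
seg 2: a=1, c=M2/2=-173/107, d=(M3−M2)/(6·1)=778/321, b=Δ2−h2·(2M2+M3)/6=-901/321
seg 3: a=-1, c=M3/2=605/107, d=(M4−M3)/(6·1)=-605/321, b=Δ3−h3·(2M3+M4)/6=395/321
t_q=7/2 → seg 1, τ=1/2; S=2+565/642·τ+-97/428·τ²+-595/2568·τ³=16123/6848

  seg 0: a=-2 b=2003/1284 c=0 d=-97/3852
  seg 1: a=2 b=565/642 c=-97/428 d=-595/2568
  seg 2: a=1 b=-901/321 c=-173/107 d=778/321
  seg 3: a=-1 b=395/321 c=605/107 d=-605/321
S(7/2) = 16123/6848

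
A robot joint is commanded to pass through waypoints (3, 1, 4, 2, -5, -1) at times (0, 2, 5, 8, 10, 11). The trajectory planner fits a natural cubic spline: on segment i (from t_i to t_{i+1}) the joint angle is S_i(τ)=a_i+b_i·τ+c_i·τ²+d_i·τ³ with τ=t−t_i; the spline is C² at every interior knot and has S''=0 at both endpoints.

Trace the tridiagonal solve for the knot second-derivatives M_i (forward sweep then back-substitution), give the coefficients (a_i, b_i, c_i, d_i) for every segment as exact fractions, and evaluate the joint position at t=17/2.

  seg 0: a=3 b=-2033/1419 c=0 d=307/2838
  seg 1: a=1 b=-191/1419 c=307/473 d=-1153/12771
  seg 2: a=4 b=1876/1419 c=-232/1419 d=-2126/12771
  seg 3: a=2 b=-5894/1419 c=-786/473 d=11287/11352
  seg 4: a=-5 b=3209/2838 c=8143/1892 d=-8143/5676
S(17/2) = -11139/30272

Δ: Δ0=-1, Δ1=1, Δ2=-2/3, Δ3=-7/2, Δ4=4
row 1: diag=10, rhs=12; c'=3/10, d'=6/5
row 2: denom=12−3·3/10=111/10; d'=(-10−3·6/5)/(111/10)=-136/111
row 3: denom=10−3·10/37=340/37; d'=(-17−3·-136/111)/(340/37)=-29/20
row 4: denom=6−2·37/170=473/85; d'=(45−2·-29/20)/(473/85)=8143/946
back: M4=8143/946
back: M3=-29/20−37/170·8143/946=-1572/473
back: M2=-136/111−10/37·-1572/473=-464/1419
back: M1=6/5−3/10·-464/1419=614/473
M: M0=0, M1=614/473, M2=-464/1419, M3=-1572/473, M4=8143/946, M5=0
seg 0: a=3, c=M0/2=0, d=(M1−M0)/(6·2)=307/2838, b=Δ0−h0·(2M0+M1)/6=-2033/1419
seg 1: a=1, c=M1/2=307/473, d=(M2−M1)/(6·3)=-1153/12771, b=Δ1−h1·(2M1+M2)/6=-191/1419
seg 2: a=4, c=M2/2=-232/1419, d=(M3−M2)/(6·3)=-2126/12771, b=Δ2−h2·(2M2+M3)/6=1876/1419
seg 3: a=2, c=M3/2=-786/473, d=(M4−M3)/(6·2)=11287/11352, b=Δ3−h3·(2M3+M4)/6=-5894/1419
seg 4: a=-5, c=M4/2=8143/1892, d=(M5−M4)/(6·1)=-8143/5676, b=Δ4−h4·(2M4+M5)/6=3209/2838
t_q=17/2 → seg 3, τ=1/2; S=2+-5894/1419·τ+-786/473·τ²+11287/11352·τ³=-11139/30272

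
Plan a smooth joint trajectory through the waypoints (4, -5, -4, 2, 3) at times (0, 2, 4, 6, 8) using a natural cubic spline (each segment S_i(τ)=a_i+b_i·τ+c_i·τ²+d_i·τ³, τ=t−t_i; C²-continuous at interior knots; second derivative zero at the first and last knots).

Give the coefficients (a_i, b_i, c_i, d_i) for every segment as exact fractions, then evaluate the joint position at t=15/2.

Δ: Δ0=-9/2, Δ1=1/2, Δ2=3, Δ3=1/2
row 1: diag=8, rhs=30; c'=1/4, d'=15/4
row 2: denom=8−2·1/4=15/2; d'=(15−2·15/4)/(15/2)=1
row 3: denom=8−2·4/15=112/15; d'=(-15−2·1)/(112/15)=-255/112
back: M3=-255/112
back: M2=1−4/15·-255/112=45/28
back: M1=15/4−1/4·45/28=375/112
M: M0=0, M1=375/112, M2=45/28, M3=-255/112, M4=0
seg 0: a=4, c=M0/2=0, d=(M1−M0)/(6·2)=125/448, b=Δ0−h0·(2M0+M1)/6=-629/112
seg 1: a=-5, c=M1/2=375/224, d=(M2−M1)/(6·2)=-65/448, b=Δ1−h1·(2M1+M2)/6=-127/56
seg 2: a=-4, c=M2/2=45/56, d=(M3−M2)/(6·2)=-145/448, b=Δ2−h2·(2M2+M3)/6=43/16
seg 3: a=2, c=M3/2=-255/224, d=(M4−M3)/(6·2)=85/448, b=Δ3−h3·(2M3+M4)/6=113/56
t_q=15/2 → seg 3, τ=3/2; S=2+113/56·τ+-255/224·τ²+85/448·τ³=11131/3584

  seg 0: a=4 b=-629/112 c=0 d=125/448
  seg 1: a=-5 b=-127/56 c=375/224 d=-65/448
  seg 2: a=-4 b=43/16 c=45/56 d=-145/448
  seg 3: a=2 b=113/56 c=-255/224 d=85/448
S(15/2) = 11131/3584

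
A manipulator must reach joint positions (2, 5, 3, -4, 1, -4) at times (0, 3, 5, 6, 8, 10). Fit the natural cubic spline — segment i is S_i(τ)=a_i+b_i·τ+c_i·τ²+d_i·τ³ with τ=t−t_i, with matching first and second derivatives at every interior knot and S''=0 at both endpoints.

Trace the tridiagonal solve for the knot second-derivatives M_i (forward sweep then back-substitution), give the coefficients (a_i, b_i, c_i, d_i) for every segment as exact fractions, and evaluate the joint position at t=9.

  seg 0: a=2 b=455/596 c=0 d=47/1788
  seg 1: a=5 b=439/298 c=141/596 d=-439/596
  seg 2: a=3 b=-1913/298 c=-2493/596 d=2147/596
  seg 3: a=-4 b=-2371/596 c=987/149 d=-4035/2384
  seg 4: a=1 b=329/149 c=-4209/1192 d=1403/2384
S(9) = 633/2384

Δ: Δ0=1, Δ1=-1, Δ2=-7, Δ3=5/2, Δ4=-5/2
row 1: diag=10, rhs=-12; c'=1/5, d'=-6/5
row 2: denom=6−2·1/5=28/5; d'=(-36−2·-6/5)/(28/5)=-6
row 3: denom=6−1·5/28=163/28; d'=(57−1·-6)/(163/28)=1764/163
row 4: denom=8−2·56/163=1192/163; d'=(-30−2·1764/163)/(1192/163)=-4209/596
back: M4=-4209/596
back: M3=1764/163−56/163·-4209/596=1974/149
back: M2=-6−5/28·1974/149=-2493/298
back: M1=-6/5−1/5·-2493/298=141/298
M: M0=0, M1=141/298, M2=-2493/298, M3=1974/149, M4=-4209/596, M5=0
seg 0: a=2, c=M0/2=0, d=(M1−M0)/(6·3)=47/1788, b=Δ0−h0·(2M0+M1)/6=455/596
seg 1: a=5, c=M1/2=141/596, d=(M2−M1)/(6·2)=-439/596, b=Δ1−h1·(2M1+M2)/6=439/298
seg 2: a=3, c=M2/2=-2493/596, d=(M3−M2)/(6·1)=2147/596, b=Δ2−h2·(2M2+M3)/6=-1913/298
seg 3: a=-4, c=M3/2=987/149, d=(M4−M3)/(6·2)=-4035/2384, b=Δ3−h3·(2M3+M4)/6=-2371/596
seg 4: a=1, c=M4/2=-4209/1192, d=(M5−M4)/(6·2)=1403/2384, b=Δ4−h4·(2M4+M5)/6=329/149
t_q=9 → seg 4, τ=1; S=1+329/149·τ+-4209/1192·τ²+1403/2384·τ³=633/2384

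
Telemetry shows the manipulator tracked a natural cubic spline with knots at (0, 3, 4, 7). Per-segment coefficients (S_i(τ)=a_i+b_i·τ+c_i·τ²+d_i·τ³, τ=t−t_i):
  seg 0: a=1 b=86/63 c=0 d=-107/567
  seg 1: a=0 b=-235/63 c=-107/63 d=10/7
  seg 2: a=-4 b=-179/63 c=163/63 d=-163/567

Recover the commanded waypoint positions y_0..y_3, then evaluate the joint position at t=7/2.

y_0=1 y_1=0 y_2=-4 y_3=3
S(7/2) = -19/9

y_0 = S_0(0) = a_0 = 1
y_1 = S_1(0) = a_1 = 0
y_2 = S_2(0) = a_2 = -4
y_3 = S_2(3) = 3
t_q=7/2 is in segment 1 (τ=1/2); S_1(τ)=-19/9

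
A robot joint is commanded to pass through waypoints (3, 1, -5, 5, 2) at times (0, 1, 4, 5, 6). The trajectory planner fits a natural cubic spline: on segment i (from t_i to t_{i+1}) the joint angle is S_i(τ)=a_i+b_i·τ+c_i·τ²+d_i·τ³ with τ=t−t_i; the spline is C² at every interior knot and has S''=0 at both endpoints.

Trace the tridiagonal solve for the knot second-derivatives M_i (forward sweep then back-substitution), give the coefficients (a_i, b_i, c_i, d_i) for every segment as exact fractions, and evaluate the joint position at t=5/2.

  seg 0: a=3 b=-241/212 c=0 d=-183/212
  seg 1: a=1 b=-395/106 c=-549/212 d=671/636
  seg 2: a=-5 b=1955/212 c=366/53 d=-1299/212
  seg 3: a=5 b=493/106 c=-2433/212 d=811/212
S(5/2) = -11627/1696

Δ: Δ0=-2, Δ1=-2, Δ2=10, Δ3=-3
row 1: diag=8, rhs=0; c'=3/8, d'=0
row 2: denom=8−3·3/8=55/8; d'=(72−3·0)/(55/8)=576/55
row 3: denom=4−1·8/55=212/55; d'=(-78−1·576/55)/(212/55)=-2433/106
back: M3=-2433/106
back: M2=576/55−8/55·-2433/106=732/53
back: M1=0−3/8·732/53=-549/106
M: M0=0, M1=-549/106, M2=732/53, M3=-2433/106, M4=0
seg 0: a=3, c=M0/2=0, d=(M1−M0)/(6·1)=-183/212, b=Δ0−h0·(2M0+M1)/6=-241/212
seg 1: a=1, c=M1/2=-549/212, d=(M2−M1)/(6·3)=671/636, b=Δ1−h1·(2M1+M2)/6=-395/106
seg 2: a=-5, c=M2/2=366/53, d=(M3−M2)/(6·1)=-1299/212, b=Δ2−h2·(2M2+M3)/6=1955/212
seg 3: a=5, c=M3/2=-2433/212, d=(M4−M3)/(6·1)=811/212, b=Δ3−h3·(2M3+M4)/6=493/106
t_q=5/2 → seg 1, τ=3/2; S=1+-395/106·τ+-549/212·τ²+671/636·τ³=-11627/1696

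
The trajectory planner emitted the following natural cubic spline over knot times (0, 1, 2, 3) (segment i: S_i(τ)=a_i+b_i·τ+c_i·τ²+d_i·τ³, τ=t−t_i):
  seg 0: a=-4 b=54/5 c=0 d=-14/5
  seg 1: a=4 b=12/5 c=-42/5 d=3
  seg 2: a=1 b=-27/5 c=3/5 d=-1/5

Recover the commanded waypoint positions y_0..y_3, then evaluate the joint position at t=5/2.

y_0=-4 y_1=4 y_2=1 y_3=-4
S(5/2) = -63/40

y_0 = S_0(0) = a_0 = -4
y_1 = S_1(0) = a_1 = 4
y_2 = S_2(0) = a_2 = 1
y_3 = S_2(1) = -4
t_q=5/2 is in segment 2 (τ=1/2); S_2(τ)=-63/40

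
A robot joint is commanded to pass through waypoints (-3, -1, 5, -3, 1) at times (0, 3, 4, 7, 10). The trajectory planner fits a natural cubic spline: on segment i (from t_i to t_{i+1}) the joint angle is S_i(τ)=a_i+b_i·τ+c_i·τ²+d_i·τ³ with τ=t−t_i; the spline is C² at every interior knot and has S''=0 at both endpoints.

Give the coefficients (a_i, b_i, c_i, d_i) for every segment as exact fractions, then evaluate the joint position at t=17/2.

Δ: Δ0=2/3, Δ1=6, Δ2=-8/3, Δ3=4/3
row 1: diag=8, rhs=32; c'=1/8, d'=4
row 2: denom=8−1·1/8=63/8; d'=(-52−1·4)/(63/8)=-64/9
row 3: denom=12−3·8/21=76/7; d'=(24−3·-64/9)/(76/7)=238/57
back: M3=238/57
back: M2=-64/9−8/21·238/57=-496/57
back: M1=4−1/8·-496/57=290/57
M: M0=0, M1=290/57, M2=-496/57, M3=238/57, M4=0
seg 0: a=-3, c=M0/2=0, d=(M1−M0)/(6·3)=145/513, b=Δ0−h0·(2M0+M1)/6=-107/57
seg 1: a=-1, c=M1/2=145/57, d=(M2−M1)/(6·1)=-131/57, b=Δ1−h1·(2M1+M2)/6=328/57
seg 2: a=5, c=M2/2=-248/57, d=(M3−M2)/(6·3)=367/513, b=Δ2−h2·(2M2+M3)/6=75/19
seg 3: a=-3, c=M3/2=119/57, d=(M4−M3)/(6·3)=-119/513, b=Δ3−h3·(2M3+M4)/6=-54/19
t_q=17/2 → seg 3, τ=3/2; S=-3+-54/19·τ+119/57·τ²+-119/513·τ³=-509/152

  seg 0: a=-3 b=-107/57 c=0 d=145/513
  seg 1: a=-1 b=328/57 c=145/57 d=-131/57
  seg 2: a=5 b=75/19 c=-248/57 d=367/513
  seg 3: a=-3 b=-54/19 c=119/57 d=-119/513
S(17/2) = -509/152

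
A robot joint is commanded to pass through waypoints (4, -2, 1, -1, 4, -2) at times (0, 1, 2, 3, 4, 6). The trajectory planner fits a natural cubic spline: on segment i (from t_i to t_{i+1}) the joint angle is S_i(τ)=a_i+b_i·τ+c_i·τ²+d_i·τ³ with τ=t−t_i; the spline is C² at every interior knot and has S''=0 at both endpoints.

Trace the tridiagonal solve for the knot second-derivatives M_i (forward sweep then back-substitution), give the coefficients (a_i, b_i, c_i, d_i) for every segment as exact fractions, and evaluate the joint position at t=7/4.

Δ: Δ0=-6, Δ1=3, Δ2=-2, Δ3=5, Δ4=-3
row 1: diag=4, rhs=54; c'=1/4, d'=27/2
row 2: denom=4−1·1/4=15/4; d'=(-30−1·27/2)/(15/4)=-58/5
row 3: denom=4−1·4/15=56/15; d'=(42−1·-58/5)/(56/15)=201/14
row 4: denom=6−1·15/56=321/56; d'=(-48−1·201/14)/(321/56)=-1164/107
back: M4=-1164/107
back: M3=201/14−15/56·-1164/107=1848/107
back: M2=-58/5−4/15·1848/107=-1734/107
back: M1=27/2−1/4·-1734/107=1878/107
M: M0=0, M1=1878/107, M2=-1734/107, M3=1848/107, M4=-1164/107, M5=0
seg 0: a=4, c=M0/2=0, d=(M1−M0)/(6·1)=313/107, b=Δ0−h0·(2M0+M1)/6=-955/107
seg 1: a=-2, c=M1/2=939/107, d=(M2−M1)/(6·1)=-602/107, b=Δ1−h1·(2M1+M2)/6=-16/107
seg 2: a=1, c=M2/2=-867/107, d=(M3−M2)/(6·1)=597/107, b=Δ2−h2·(2M2+M3)/6=56/107
seg 3: a=-1, c=M3/2=924/107, d=(M4−M3)/(6·1)=-502/107, b=Δ3−h3·(2M3+M4)/6=113/107
seg 4: a=4, c=M4/2=-582/107, d=(M5−M4)/(6·2)=97/107, b=Δ4−h4·(2M4+M5)/6=455/107
t_q=7/4 → seg 1, τ=3/4; S=-2+-16/107·τ+939/107·τ²+-602/107·τ³=1543/3424

  seg 0: a=4 b=-955/107 c=0 d=313/107
  seg 1: a=-2 b=-16/107 c=939/107 d=-602/107
  seg 2: a=1 b=56/107 c=-867/107 d=597/107
  seg 3: a=-1 b=113/107 c=924/107 d=-502/107
  seg 4: a=4 b=455/107 c=-582/107 d=97/107
S(7/4) = 1543/3424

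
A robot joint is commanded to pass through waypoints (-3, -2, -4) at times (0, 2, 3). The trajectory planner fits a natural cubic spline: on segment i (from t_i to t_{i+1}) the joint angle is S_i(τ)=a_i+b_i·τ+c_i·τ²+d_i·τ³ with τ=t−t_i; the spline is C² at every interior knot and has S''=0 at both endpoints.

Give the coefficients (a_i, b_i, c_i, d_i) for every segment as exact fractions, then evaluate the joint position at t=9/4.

Δ: Δ0=1/2, Δ1=-2
row 1: diag=6, rhs=-15; c'=1/6, d'=-5/2
back: M1=-5/2
M: M0=0, M1=-5/2, M2=0
seg 0: a=-3, c=M0/2=0, d=(M1−M0)/(6·2)=-5/24, b=Δ0−h0·(2M0+M1)/6=4/3
seg 1: a=-2, c=M1/2=-5/4, d=(M2−M1)/(6·1)=5/12, b=Δ1−h1·(2M1+M2)/6=-7/6
t_q=9/4 → seg 1, τ=1/4; S=-2+-7/6·τ+-5/4·τ²+5/12·τ³=-605/256

  seg 0: a=-3 b=4/3 c=0 d=-5/24
  seg 1: a=-2 b=-7/6 c=-5/4 d=5/12
S(9/4) = -605/256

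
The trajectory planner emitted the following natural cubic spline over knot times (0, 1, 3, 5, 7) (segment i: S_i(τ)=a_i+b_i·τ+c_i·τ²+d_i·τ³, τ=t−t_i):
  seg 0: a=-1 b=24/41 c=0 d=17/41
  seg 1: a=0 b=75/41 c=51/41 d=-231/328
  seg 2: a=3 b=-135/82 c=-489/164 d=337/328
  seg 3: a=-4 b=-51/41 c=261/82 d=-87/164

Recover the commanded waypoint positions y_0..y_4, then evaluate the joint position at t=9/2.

y_0=-1 y_1=0 y_2=3 y_3=-4 y_4=2
S(9/2) = -7113/2624

y_0 = S_0(0) = a_0 = -1
y_1 = S_1(0) = a_1 = 0
y_2 = S_2(0) = a_2 = 3
y_3 = S_3(0) = a_3 = -4
y_4 = S_3(2) = 2
t_q=9/2 is in segment 2 (τ=3/2); S_2(τ)=-7113/2624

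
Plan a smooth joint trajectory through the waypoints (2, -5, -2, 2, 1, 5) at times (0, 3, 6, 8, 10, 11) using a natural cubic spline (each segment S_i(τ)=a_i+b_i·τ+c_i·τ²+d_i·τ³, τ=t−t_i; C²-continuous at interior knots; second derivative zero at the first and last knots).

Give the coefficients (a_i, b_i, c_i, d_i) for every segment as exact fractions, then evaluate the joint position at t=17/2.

  seg 0: a=2 b=-3514/1149 c=0 d=833/10341
  seg 1: a=-5 b=-1015/1149 c=833/1149 d=-335/10341
  seg 2: a=-2 b=2978/1149 c=166/383 d=-419/1149
  seg 3: a=2 b=-58/1149 c=-672/383 d=7031/9192
  seg 4: a=1 b=4849/2298 c=4343/1532 d=-4343/4596
S(17/2) = 39997/24512

Δ: Δ0=-7/3, Δ1=1, Δ2=2, Δ3=-1/2, Δ4=4
row 1: diag=12, rhs=20; c'=1/4, d'=5/3
row 2: denom=10−3·1/4=37/4; d'=(6−3·5/3)/(37/4)=4/37
row 3: denom=8−2·8/37=280/37; d'=(-15−2·4/37)/(280/37)=-563/280
row 4: denom=6−2·37/140=383/70; d'=(27−2·-563/280)/(383/70)=4343/766
back: M4=4343/766
back: M3=-563/280−37/140·4343/766=-1344/383
back: M2=4/37−8/37·-1344/383=332/383
back: M1=5/3−1/4·332/383=1666/1149
M: M0=0, M1=1666/1149, M2=332/383, M3=-1344/383, M4=4343/766, M5=0
seg 0: a=2, c=M0/2=0, d=(M1−M0)/(6·3)=833/10341, b=Δ0−h0·(2M0+M1)/6=-3514/1149
seg 1: a=-5, c=M1/2=833/1149, d=(M2−M1)/(6·3)=-335/10341, b=Δ1−h1·(2M1+M2)/6=-1015/1149
seg 2: a=-2, c=M2/2=166/383, d=(M3−M2)/(6·2)=-419/1149, b=Δ2−h2·(2M2+M3)/6=2978/1149
seg 3: a=2, c=M3/2=-672/383, d=(M4−M3)/(6·2)=7031/9192, b=Δ3−h3·(2M3+M4)/6=-58/1149
seg 4: a=1, c=M4/2=4343/1532, d=(M5−M4)/(6·1)=-4343/4596, b=Δ4−h4·(2M4+M5)/6=4849/2298
t_q=17/2 → seg 3, τ=1/2; S=2+-58/1149·τ+-672/383·τ²+7031/9192·τ³=39997/24512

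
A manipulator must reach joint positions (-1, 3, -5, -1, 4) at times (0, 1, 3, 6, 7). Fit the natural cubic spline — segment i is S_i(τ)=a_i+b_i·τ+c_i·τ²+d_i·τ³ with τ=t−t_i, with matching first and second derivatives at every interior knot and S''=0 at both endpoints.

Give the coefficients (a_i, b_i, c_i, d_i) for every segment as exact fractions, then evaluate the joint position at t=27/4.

Δ: Δ0=4, Δ1=-4, Δ2=4/3, Δ3=5
row 1: diag=6, rhs=-48; c'=1/3, d'=-8
row 2: denom=10−2·1/3=28/3; d'=(32−2·-8)/(28/3)=36/7
row 3: denom=8−3·9/28=197/28; d'=(22−3·36/7)/(197/28)=184/197
back: M3=184/197
back: M2=36/7−9/28·184/197=954/197
back: M1=-8−1/3·954/197=-1894/197
M: M0=0, M1=-1894/197, M2=954/197, M3=184/197, M4=0
seg 0: a=-1, c=M0/2=0, d=(M1−M0)/(6·1)=-947/591, b=Δ0−h0·(2M0+M1)/6=3311/591
seg 1: a=3, c=M1/2=-947/197, d=(M2−M1)/(6·2)=712/591, b=Δ1−h1·(2M1+M2)/6=470/591
seg 2: a=-5, c=M2/2=477/197, d=(M3−M2)/(6·3)=-385/1773, b=Δ2−h2·(2M2+M3)/6=-2350/591
seg 3: a=-1, c=M3/2=92/197, d=(M4−M3)/(6·1)=-92/591, b=Δ3−h3·(2M3+M4)/6=2771/591
t_q=27/4 → seg 3, τ=3/4; S=-1+2771/591·τ+92/197·τ²+-92/591·τ³=8553/3152

  seg 0: a=-1 b=3311/591 c=0 d=-947/591
  seg 1: a=3 b=470/591 c=-947/197 d=712/591
  seg 2: a=-5 b=-2350/591 c=477/197 d=-385/1773
  seg 3: a=-1 b=2771/591 c=92/197 d=-92/591
S(27/4) = 8553/3152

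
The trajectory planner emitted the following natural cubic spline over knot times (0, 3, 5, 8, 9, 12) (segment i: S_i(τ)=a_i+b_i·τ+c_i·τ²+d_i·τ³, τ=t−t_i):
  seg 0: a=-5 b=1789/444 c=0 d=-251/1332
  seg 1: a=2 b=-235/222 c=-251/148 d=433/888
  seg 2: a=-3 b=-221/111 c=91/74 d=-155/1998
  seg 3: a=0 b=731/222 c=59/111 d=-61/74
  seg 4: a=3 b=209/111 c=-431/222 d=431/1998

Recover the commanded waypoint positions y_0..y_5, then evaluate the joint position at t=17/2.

y_0 = S_0(0) = a_0 = -5
y_1 = S_1(0) = a_1 = 2
y_2 = S_2(0) = a_2 = -3
y_3 = S_3(0) = a_3 = 0
y_4 = S_4(0) = a_4 = 3
y_5 = S_4(3) = -3
t_q=17/2 is in segment 3 (τ=1/2); S_3(τ)=2977/1776

y_0=-5 y_1=2 y_2=-3 y_3=0 y_4=3 y_5=-3
S(17/2) = 2977/1776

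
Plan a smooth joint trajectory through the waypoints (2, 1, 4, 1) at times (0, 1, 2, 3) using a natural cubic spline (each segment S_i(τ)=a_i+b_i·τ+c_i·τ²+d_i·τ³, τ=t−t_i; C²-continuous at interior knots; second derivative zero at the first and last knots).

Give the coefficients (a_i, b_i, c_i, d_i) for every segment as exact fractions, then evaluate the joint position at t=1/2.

  seg 0: a=2 b=-37/15 c=0 d=22/15
  seg 1: a=1 b=29/15 c=22/5 d=-10/3
  seg 2: a=4 b=11/15 c=-28/5 d=28/15
S(1/2) = 19/20

Δ: Δ0=-1, Δ1=3, Δ2=-3
row 1: diag=4, rhs=24; c'=1/4, d'=6
row 2: denom=4−1·1/4=15/4; d'=(-36−1·6)/(15/4)=-56/5
back: M2=-56/5
back: M1=6−1/4·-56/5=44/5
M: M0=0, M1=44/5, M2=-56/5, M3=0
seg 0: a=2, c=M0/2=0, d=(M1−M0)/(6·1)=22/15, b=Δ0−h0·(2M0+M1)/6=-37/15
seg 1: a=1, c=M1/2=22/5, d=(M2−M1)/(6·1)=-10/3, b=Δ1−h1·(2M1+M2)/6=29/15
seg 2: a=4, c=M2/2=-28/5, d=(M3−M2)/(6·1)=28/15, b=Δ2−h2·(2M2+M3)/6=11/15
t_q=1/2 → seg 0, τ=1/2; S=2+-37/15·τ+0·τ²+22/15·τ³=19/20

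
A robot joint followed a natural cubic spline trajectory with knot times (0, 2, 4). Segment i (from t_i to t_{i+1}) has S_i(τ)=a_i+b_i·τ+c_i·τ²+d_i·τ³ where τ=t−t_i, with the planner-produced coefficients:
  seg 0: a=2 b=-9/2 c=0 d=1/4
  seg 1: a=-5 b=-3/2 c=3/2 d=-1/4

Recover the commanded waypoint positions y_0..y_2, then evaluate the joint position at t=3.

y_0 = S_0(0) = a_0 = 2
y_1 = S_1(0) = a_1 = -5
y_2 = S_1(2) = -4
t_q=3 is in segment 1 (τ=1); S_1(τ)=-21/4

y_0=2 y_1=-5 y_2=-4
S(3) = -21/4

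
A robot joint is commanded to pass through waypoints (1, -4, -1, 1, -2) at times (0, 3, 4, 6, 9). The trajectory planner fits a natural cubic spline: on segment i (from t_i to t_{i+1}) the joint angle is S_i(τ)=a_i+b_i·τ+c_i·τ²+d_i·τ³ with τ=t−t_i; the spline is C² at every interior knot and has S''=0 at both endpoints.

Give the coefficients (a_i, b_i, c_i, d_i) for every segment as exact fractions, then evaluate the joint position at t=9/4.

Δ: Δ0=-5/3, Δ1=3, Δ2=1, Δ3=-1
row 1: diag=8, rhs=28; c'=1/8, d'=7/2
row 2: denom=6−1·1/8=47/8; d'=(-12−1·7/2)/(47/8)=-124/47
row 3: denom=10−2·16/47=438/47; d'=(-12−2·-124/47)/(438/47)=-158/219
back: M3=-158/219
back: M2=-124/47−16/47·-158/219=-524/219
back: M1=7/2−1/8·-524/219=832/219
M: M0=0, M1=832/219, M2=-524/219, M3=-158/219, M4=0
seg 0: a=1, c=M0/2=0, d=(M1−M0)/(6·3)=416/1971, b=Δ0−h0·(2M0+M1)/6=-781/219
seg 1: a=-4, c=M1/2=416/219, d=(M2−M1)/(6·1)=-226/219, b=Δ1−h1·(2M1+M2)/6=467/219
seg 2: a=-1, c=M2/2=-262/219, d=(M3−M2)/(6·2)=61/438, b=Δ2−h2·(2M2+M3)/6=207/73
seg 3: a=1, c=M3/2=-79/219, d=(M4−M3)/(6·3)=79/1971, b=Δ3−h3·(2M3+M4)/6=-61/219
t_q=9/4 → seg 0, τ=9/4; S=1+-781/219·τ+0·τ²+416/1971·τ³=-1349/292

  seg 0: a=1 b=-781/219 c=0 d=416/1971
  seg 1: a=-4 b=467/219 c=416/219 d=-226/219
  seg 2: a=-1 b=207/73 c=-262/219 d=61/438
  seg 3: a=1 b=-61/219 c=-79/219 d=79/1971
S(9/4) = -1349/292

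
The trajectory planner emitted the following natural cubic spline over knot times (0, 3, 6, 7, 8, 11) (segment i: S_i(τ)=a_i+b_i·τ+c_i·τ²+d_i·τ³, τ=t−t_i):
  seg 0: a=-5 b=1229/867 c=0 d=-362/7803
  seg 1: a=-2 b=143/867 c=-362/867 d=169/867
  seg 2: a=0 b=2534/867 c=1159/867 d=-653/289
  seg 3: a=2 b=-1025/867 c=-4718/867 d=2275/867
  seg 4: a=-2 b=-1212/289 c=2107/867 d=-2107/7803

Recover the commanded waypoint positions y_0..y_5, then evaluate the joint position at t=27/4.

y_0 = S_0(0) = a_0 = -5
y_1 = S_1(0) = a_1 = -2
y_2 = S_2(0) = a_2 = 0
y_3 = S_3(0) = a_3 = 2
y_4 = S_4(0) = a_4 = -2
y_5 = S_4(3) = 0
t_q=27/4 is in segment 2 (τ=3/4); S_2(τ)=36821/18496

y_0=-5 y_1=-2 y_2=0 y_3=2 y_4=-2 y_5=0
S(27/4) = 36821/18496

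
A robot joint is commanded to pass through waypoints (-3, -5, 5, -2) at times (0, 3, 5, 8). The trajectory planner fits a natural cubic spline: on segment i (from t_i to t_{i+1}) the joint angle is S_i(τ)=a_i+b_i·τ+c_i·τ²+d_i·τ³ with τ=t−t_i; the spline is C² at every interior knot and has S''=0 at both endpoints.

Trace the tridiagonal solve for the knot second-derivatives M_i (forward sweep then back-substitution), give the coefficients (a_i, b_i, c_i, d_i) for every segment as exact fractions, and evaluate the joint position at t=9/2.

Δ: Δ0=-2/3, Δ1=5, Δ2=-7/3
row 1: diag=10, rhs=34; c'=1/5, d'=17/5
row 2: denom=10−2·1/5=48/5; d'=(-44−2·17/5)/(48/5)=-127/24
back: M2=-127/24
back: M1=17/5−1/5·-127/24=107/24
M: M0=0, M1=107/24, M2=-127/24, M3=0
seg 0: a=-3, c=M0/2=0, d=(M1−M0)/(6·3)=107/432, b=Δ0−h0·(2M0+M1)/6=-139/48
seg 1: a=-5, c=M1/2=107/48, d=(M2−M1)/(6·2)=-13/16, b=Δ1−h1·(2M1+M2)/6=91/24
seg 2: a=5, c=M2/2=-127/48, d=(M3−M2)/(6·3)=127/432, b=Δ2−h2·(2M2+M3)/6=71/24
t_q=9/2 → seg 1, τ=3/2; S=-5+91/24·τ+107/48·τ²+-13/16·τ³=379/128

  seg 0: a=-3 b=-139/48 c=0 d=107/432
  seg 1: a=-5 b=91/24 c=107/48 d=-13/16
  seg 2: a=5 b=71/24 c=-127/48 d=127/432
S(9/2) = 379/128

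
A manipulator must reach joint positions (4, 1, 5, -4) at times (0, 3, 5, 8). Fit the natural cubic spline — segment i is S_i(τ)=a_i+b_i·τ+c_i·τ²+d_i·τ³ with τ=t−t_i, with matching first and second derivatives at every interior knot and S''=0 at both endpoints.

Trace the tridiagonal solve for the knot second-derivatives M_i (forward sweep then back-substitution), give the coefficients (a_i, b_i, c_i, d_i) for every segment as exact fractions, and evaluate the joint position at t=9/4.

Δ: Δ0=-1, Δ1=2, Δ2=-3
row 1: diag=10, rhs=18; c'=1/5, d'=9/5
row 2: denom=10−2·1/5=48/5; d'=(-30−2·9/5)/(48/5)=-7/2
back: M2=-7/2
back: M1=9/5−1/5·-7/2=5/2
M: M0=0, M1=5/2, M2=-7/2, M3=0
seg 0: a=4, c=M0/2=0, d=(M1−M0)/(6·3)=5/36, b=Δ0−h0·(2M0+M1)/6=-9/4
seg 1: a=1, c=M1/2=5/4, d=(M2−M1)/(6·2)=-1/2, b=Δ1−h1·(2M1+M2)/6=3/2
seg 2: a=5, c=M2/2=-7/4, d=(M3−M2)/(6·3)=7/36, b=Δ2−h2·(2M2+M3)/6=1/2
t_q=9/4 → seg 0, τ=9/4; S=4+-9/4·τ+0·τ²+5/36·τ³=133/256

  seg 0: a=4 b=-9/4 c=0 d=5/36
  seg 1: a=1 b=3/2 c=5/4 d=-1/2
  seg 2: a=5 b=1/2 c=-7/4 d=7/36
S(9/4) = 133/256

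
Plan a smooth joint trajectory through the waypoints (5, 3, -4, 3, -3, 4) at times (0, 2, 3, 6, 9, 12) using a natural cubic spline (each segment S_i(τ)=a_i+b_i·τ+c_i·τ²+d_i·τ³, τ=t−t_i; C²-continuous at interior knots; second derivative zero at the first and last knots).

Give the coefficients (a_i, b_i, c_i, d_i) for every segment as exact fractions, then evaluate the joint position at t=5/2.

  seg 0: a=5 b=2959/1899 c=0 d=-2429/3798
  seg 1: a=3 b=-11615/1899 c=-2429/633 d=5609/1899
  seg 2: a=-4 b=-9362/1899 c=1060/211 d=-14827/17091
  seg 3: a=3 b=3397/1899 c=-5287/1899 d=8666/17091
  seg 4: a=-3 b=-2327/1899 c=3379/1899 d=-3379/17091
S(5/2) = -3283/5064

Δ: Δ0=-1, Δ1=-7, Δ2=7/3, Δ3=-2, Δ4=7/3
row 1: diag=6, rhs=-36; c'=1/6, d'=-6
row 2: denom=8−1·1/6=47/6; d'=(56−1·-6)/(47/6)=372/47
row 3: denom=12−3·18/47=510/47; d'=(-26−3·372/47)/(510/47)=-1169/255
row 4: denom=12−3·47/170=1899/170; d'=(26−3·-1169/255)/(1899/170)=6758/1899
back: M4=6758/1899
back: M3=-1169/255−47/170·6758/1899=-10574/1899
back: M2=372/47−18/47·-10574/1899=2120/211
back: M1=-6−1/6·2120/211=-4858/633
M: M0=0, M1=-4858/633, M2=2120/211, M3=-10574/1899, M4=6758/1899, M5=0
seg 0: a=5, c=M0/2=0, d=(M1−M0)/(6·2)=-2429/3798, b=Δ0−h0·(2M0+M1)/6=2959/1899
seg 1: a=3, c=M1/2=-2429/633, d=(M2−M1)/(6·1)=5609/1899, b=Δ1−h1·(2M1+M2)/6=-11615/1899
seg 2: a=-4, c=M2/2=1060/211, d=(M3−M2)/(6·3)=-14827/17091, b=Δ2−h2·(2M2+M3)/6=-9362/1899
seg 3: a=3, c=M3/2=-5287/1899, d=(M4−M3)/(6·3)=8666/17091, b=Δ3−h3·(2M3+M4)/6=3397/1899
seg 4: a=-3, c=M4/2=3379/1899, d=(M5−M4)/(6·3)=-3379/17091, b=Δ4−h4·(2M4+M5)/6=-2327/1899
t_q=5/2 → seg 1, τ=1/2; S=3+-11615/1899·τ+-2429/633·τ²+5609/1899·τ³=-3283/5064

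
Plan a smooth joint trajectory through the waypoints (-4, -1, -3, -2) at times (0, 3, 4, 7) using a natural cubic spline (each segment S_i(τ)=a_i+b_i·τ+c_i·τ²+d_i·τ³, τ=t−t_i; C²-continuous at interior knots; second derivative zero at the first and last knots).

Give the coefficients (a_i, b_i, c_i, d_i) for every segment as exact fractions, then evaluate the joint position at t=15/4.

Δ: Δ0=1, Δ1=-2, Δ2=1/3
row 1: diag=8, rhs=-18; c'=1/8, d'=-9/4
row 2: denom=8−1·1/8=63/8; d'=(14−1·-9/4)/(63/8)=130/63
back: M2=130/63
back: M1=-9/4−1/8·130/63=-158/63
M: M0=0, M1=-158/63, M2=130/63, M3=0
seg 0: a=-4, c=M0/2=0, d=(M1−M0)/(6·3)=-79/567, b=Δ0−h0·(2M0+M1)/6=142/63
seg 1: a=-1, c=M1/2=-79/63, d=(M2−M1)/(6·1)=16/21, b=Δ1−h1·(2M1+M2)/6=-95/63
seg 2: a=-3, c=M2/2=65/63, d=(M3−M2)/(6·3)=-65/567, b=Δ2−h2·(2M2+M3)/6=-109/63
t_q=15/4 → seg 1, τ=3/4; S=-1+-95/63·τ+-79/63·τ²+16/21·τ³=-845/336

  seg 0: a=-4 b=142/63 c=0 d=-79/567
  seg 1: a=-1 b=-95/63 c=-79/63 d=16/21
  seg 2: a=-3 b=-109/63 c=65/63 d=-65/567
S(15/4) = -845/336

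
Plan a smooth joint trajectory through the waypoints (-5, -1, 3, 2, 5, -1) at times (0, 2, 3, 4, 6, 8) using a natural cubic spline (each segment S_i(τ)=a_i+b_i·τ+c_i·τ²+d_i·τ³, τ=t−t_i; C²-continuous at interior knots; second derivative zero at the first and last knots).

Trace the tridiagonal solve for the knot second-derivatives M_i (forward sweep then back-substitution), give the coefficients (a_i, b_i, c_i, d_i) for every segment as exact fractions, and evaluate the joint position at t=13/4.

  seg 0: a=-5 b=379/482 c=0 d=585/1928
  seg 1: a=-1 b=1067/241 c=1755/964 d=-2167/964
  seg 2: a=3 b=1277/964 c=-2373/482 d=2505/964
  seg 3: a=2 b=-175/241 c=2769/964 d=-212/241
  seg 4: a=5 b=50/241 c=-2319/964 d=773/1928
S(13/4) = 189041/61696

Δ: Δ0=2, Δ1=4, Δ2=-1, Δ3=3/2, Δ4=-3
row 1: diag=6, rhs=12; c'=1/6, d'=2
row 2: denom=4−1·1/6=23/6; d'=(-30−1·2)/(23/6)=-192/23
row 3: denom=6−1·6/23=132/23; d'=(15−1·-192/23)/(132/23)=179/44
row 4: denom=8−2·23/66=241/33; d'=(-27−2·179/44)/(241/33)=-2319/482
back: M4=-2319/482
back: M3=179/44−23/66·-2319/482=2769/482
back: M2=-192/23−6/23·2769/482=-2373/241
back: M1=2−1/6·-2373/241=1755/482
M: M0=0, M1=1755/482, M2=-2373/241, M3=2769/482, M4=-2319/482, M5=0
seg 0: a=-5, c=M0/2=0, d=(M1−M0)/(6·2)=585/1928, b=Δ0−h0·(2M0+M1)/6=379/482
seg 1: a=-1, c=M1/2=1755/964, d=(M2−M1)/(6·1)=-2167/964, b=Δ1−h1·(2M1+M2)/6=1067/241
seg 2: a=3, c=M2/2=-2373/482, d=(M3−M2)/(6·1)=2505/964, b=Δ2−h2·(2M2+M3)/6=1277/964
seg 3: a=2, c=M3/2=2769/964, d=(M4−M3)/(6·2)=-212/241, b=Δ3−h3·(2M3+M4)/6=-175/241
seg 4: a=5, c=M4/2=-2319/964, d=(M5−M4)/(6·2)=773/1928, b=Δ4−h4·(2M4+M5)/6=50/241
t_q=13/4 → seg 2, τ=1/4; S=3+1277/964·τ+-2373/482·τ²+2505/964·τ³=189041/61696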